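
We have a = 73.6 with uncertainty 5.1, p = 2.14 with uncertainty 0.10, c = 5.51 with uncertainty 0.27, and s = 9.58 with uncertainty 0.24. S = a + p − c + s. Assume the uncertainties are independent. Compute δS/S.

0.0641

For a sum/difference, combine absolute errors in quadrature:
  (δa)² = 26.0;  (δp)² = 0.0100;  (δc)² = 0.0729;  (δs)² = 0.0576
δS = √(26.2) = 5.11
S = 79.8, so δS/S = 5.11/79.8 = 0.0641.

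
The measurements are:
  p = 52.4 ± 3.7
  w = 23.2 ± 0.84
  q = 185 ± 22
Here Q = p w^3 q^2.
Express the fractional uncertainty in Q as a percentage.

27.1%

Each factor contributes (exponent × relative error)² to (δQ/Q)²:
  (1·δp/p)² = (1×0.0706)² = 0.00499;  (3·δw/w)² = (3×0.0362)² = 0.0118;  (2·δq/q)² = (2×0.119)² = 0.0566
δQ/Q = √(0.0734) = 0.271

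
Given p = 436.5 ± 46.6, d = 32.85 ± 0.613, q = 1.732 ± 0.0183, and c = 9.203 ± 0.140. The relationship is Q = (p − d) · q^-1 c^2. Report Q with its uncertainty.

19740 ± 2370

Let u = p − d = 403.6. δu = √(δp² + δd²) = √(2170 + 0.376) = 46.6, so δu/u = 0.115.
Q is then a monomial in u, q, c:
δQ/Q = √((δu/u)² + (-1·δq/q)² + (2·δc/c)²) = √(0.0133 + 0.000112 + 0.000926) = 0.120
Q = 19740, so δQ = 0.120 × 19740 = 2370.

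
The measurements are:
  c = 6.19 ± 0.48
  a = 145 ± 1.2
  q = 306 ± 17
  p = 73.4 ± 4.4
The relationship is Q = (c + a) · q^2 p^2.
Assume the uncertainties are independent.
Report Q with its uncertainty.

Let u = c + a = 151. δu = √(δc² + δa²) = √(0.230 + 1.44) = 1.29, so δu/u = 0.00855.
Q is then a monomial in u, q, p:
δQ/Q = √((δu/u)² + (2·δq/q)² + (2·δp/p)²) = √(7.31e-05 + 0.0123 + 0.0144) = 0.164
Q = 7.63e+10, so δQ = 0.164 × 7.63e+10 = 1.25e+10.

(7.63 ± 1.25) × 10^10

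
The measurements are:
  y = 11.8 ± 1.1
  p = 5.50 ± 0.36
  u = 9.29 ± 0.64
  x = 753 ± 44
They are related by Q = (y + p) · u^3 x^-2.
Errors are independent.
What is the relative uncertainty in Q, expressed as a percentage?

24.7%

Let w = y + p = 17.3. δw = √(δy² + δp²) = √(1.21 + 0.130) = 1.16, so δw/w = 0.0669.
Q is then a monomial in w, u, x:
δQ/Q = √((δw/w)² + (3·δu/u)² + (-2·δx/x)²) = √(0.00448 + 0.0427 + 0.0137) = 0.247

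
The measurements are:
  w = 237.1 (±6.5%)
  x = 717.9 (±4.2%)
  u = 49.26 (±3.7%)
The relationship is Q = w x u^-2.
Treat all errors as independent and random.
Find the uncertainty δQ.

For a monomial Q ∝ w, x, u^-2, fractional errors add in quadrature:
  (1·δw/w)² = (1×0.0650)² = 0.00423;  (1·δx/x)² = (1×0.0420)² = 0.00176;  (-2·δu/u)² = (-2×0.0370)² = 0.00548
δQ/Q = √(0.0115) = 0.107
Q = 70.15, so δQ = 0.107 × 70.15 = 7.51.

7.51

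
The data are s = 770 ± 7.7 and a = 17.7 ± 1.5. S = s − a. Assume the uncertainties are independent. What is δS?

7.84

Absolute uncertainties add in quadrature for a linear combination:
  (δs)² = 59.3;  (δa)² = 2.25
δS = √(61.5) = 7.84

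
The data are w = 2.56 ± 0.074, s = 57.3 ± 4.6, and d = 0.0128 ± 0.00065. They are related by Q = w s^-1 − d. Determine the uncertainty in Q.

0.00387

Let p = w·s^-1 = 0.0447. δp/p = √((1·δw/w)² + (-1·δs/s)²) = √(0.000836 + 0.00644) = 0.0853, so δp = 0.00381.
Q = p − d: δQ = √(δp² + δd²) = √(1.45e-05 + 4.22e-07) = 0.00387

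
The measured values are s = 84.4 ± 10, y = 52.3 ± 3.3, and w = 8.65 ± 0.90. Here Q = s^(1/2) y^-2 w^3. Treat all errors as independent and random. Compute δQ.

0.743

Relative error in a monomial: (δQ/Q)² = Σ (nᵢ · δxᵢ/xᵢ)².
  (½·δs/s)² = (0.5×0.118)² = 0.00351;  (-2·δy/y)² = (-2×0.0631)² = 0.0159;  (3·δw/w)² = (3×0.104)² = 0.0974
δQ/Q = √(0.117) = 0.342
Q = 2.17, so δQ = 0.342 × 2.17 = 0.743.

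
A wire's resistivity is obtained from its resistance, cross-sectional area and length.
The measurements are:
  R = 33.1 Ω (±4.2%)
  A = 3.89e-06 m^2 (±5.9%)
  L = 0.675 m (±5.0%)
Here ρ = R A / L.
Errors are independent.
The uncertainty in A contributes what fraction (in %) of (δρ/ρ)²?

44.9%

(δρ/ρ)² = (1·δR/R)² + (1·δA/A)² + (-1·δL/L)²
  R term: (1×0.0420)² = 0.00176
  A term: (1×0.0590)² = 0.00348
  L term: (-1×0.0500)² = 0.00250
Total = 0.00775. Share from A = 0.00348/0.00775 = 0.449.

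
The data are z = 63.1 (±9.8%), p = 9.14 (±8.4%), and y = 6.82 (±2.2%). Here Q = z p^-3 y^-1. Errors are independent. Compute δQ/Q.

Since Q is a product/quotient, work with relative uncertainties:
  (1·δz/z)² = (1×0.0980)² = 0.00960;  (-3·δp/p)² = (-3×0.0840)² = 0.0635;  (-1·δy/y)² = (-1×0.0220)² = 0.000484
δQ/Q = √(0.0736) = 0.271

0.271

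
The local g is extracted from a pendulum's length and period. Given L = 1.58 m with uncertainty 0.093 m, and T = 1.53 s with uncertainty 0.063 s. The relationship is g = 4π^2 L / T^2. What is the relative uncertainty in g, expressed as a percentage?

10.1%

Since g is a product/quotient, work with relative uncertainties:
  (1·δL/L)² = (1×0.0589)² = 0.00346;  (-2·δT/T)² = (-2×0.0412)² = 0.00678
δg/g = √(0.0102) = 0.101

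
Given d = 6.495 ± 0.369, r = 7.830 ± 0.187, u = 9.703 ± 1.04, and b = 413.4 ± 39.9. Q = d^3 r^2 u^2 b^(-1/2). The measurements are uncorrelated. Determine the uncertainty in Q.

21900

For a monomial Q ∝ d^3, r^2, u^2, b^(-1/2), fractional errors add in quadrature:
  (3·δd/d)² = (3×0.0568)² = 0.0290;  (2·δr/r)² = (2×0.0239)² = 0.00228;  (2·δu/u)² = (2×0.107)² = 0.0460;  (−½·δb/b)² = (-0.5×0.0965)² = 0.00233
δQ/Q = √(0.0796) = 0.282
Q = 77780, so δQ = 0.282 × 77780 = 21900.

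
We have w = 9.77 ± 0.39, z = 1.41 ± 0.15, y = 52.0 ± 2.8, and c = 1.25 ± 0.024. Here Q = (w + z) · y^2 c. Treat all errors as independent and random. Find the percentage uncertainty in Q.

11.6%

Let u = w + z = 11.2. δu = √(δw² + δz²) = √(0.152 + 0.0225) = 0.418, so δu/u = 0.0374.
Q is then a monomial in u, y, c:
δQ/Q = √((δu/u)² + (2·δy/y)² + (1·δc/c)²) = √(0.00140 + 0.0116 + 0.000369) = 0.116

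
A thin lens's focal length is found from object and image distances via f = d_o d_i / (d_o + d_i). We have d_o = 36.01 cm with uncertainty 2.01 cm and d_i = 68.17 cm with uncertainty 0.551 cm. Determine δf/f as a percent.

∂f/∂d_o = (d_i/(d_o+d_i))² = 0.428;  ∂f/∂d_i = (d_o/(d_o+d_i))² = 0.119
δf = √((∂f/∂d_o · δd_o)² + (∂f/∂d_i · δd_i)²) = √(0.741 + 0.00433) = 0.863 cm
f = 23.56 cm, so δf/f = 0.863/23.56 = 0.0366.

3.66%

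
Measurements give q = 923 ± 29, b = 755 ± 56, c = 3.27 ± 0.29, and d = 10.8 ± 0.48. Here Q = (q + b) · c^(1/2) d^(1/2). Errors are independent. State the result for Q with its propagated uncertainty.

9970 ± 621

Let u = q + b = 1680. δu = √(δq² + δb²) = √(841 + 3140) = 63.1, so δu/u = 0.0376.
Q is then a monomial in u, c, d:
δQ/Q = √((δu/u)² + (½·δc/c)² + (½·δd/d)²) = √(0.00141 + 0.00197 + 0.000494) = 0.0622
Q = 9970, so δQ = 0.0622 × 9970 = 621.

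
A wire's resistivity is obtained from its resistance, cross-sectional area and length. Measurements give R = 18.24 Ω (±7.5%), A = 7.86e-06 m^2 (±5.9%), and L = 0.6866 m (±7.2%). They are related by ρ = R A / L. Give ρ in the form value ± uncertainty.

Relative error in a monomial: (δρ/ρ)² = Σ (nᵢ · δxᵢ/xᵢ)².
  (1·δR/R)² = (1×0.0750)² = 0.00562;  (1·δA/A)² = (1×0.0590)² = 0.00348;  (-1·δL/L)² = (-1×0.0720)² = 0.00518
δρ/ρ = √(0.0143) = 0.120
ρ = 0.0002088 Ω·m, so δρ = 0.120 × 0.0002088 = 2.5e-05 Ω·m.

(2.088 ± 0.250) × 10^-4 Ω·m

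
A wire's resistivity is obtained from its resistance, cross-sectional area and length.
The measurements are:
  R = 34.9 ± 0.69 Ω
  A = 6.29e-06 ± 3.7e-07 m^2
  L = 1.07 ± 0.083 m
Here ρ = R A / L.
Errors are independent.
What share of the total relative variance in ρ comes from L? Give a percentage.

(δρ/ρ)² = (1·δR/R)² + (1·δA/A)² + (-1·δL/L)²
  R term: (1×0.0198)² = 0.000391
  A term: (1×0.0588)² = 0.00346
  L term: (-1×0.0776)² = 0.00602
Total = 0.00987. Share from L = 0.00602/0.00987 = 0.610.

61.0%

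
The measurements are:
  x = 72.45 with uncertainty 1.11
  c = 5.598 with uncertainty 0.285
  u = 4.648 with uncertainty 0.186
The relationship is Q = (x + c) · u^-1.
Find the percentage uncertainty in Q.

4.26%

Let w = x + c = 78.05. δw = √(δx² + δc²) = √(1.23 + 0.0812) = 1.15, so δw/w = 0.0147.
Q is then a monomial in w, u:
δQ/Q = √((δw/w)² + (-1·δu/u)²) = √(0.000216 + 0.00160) = 0.0426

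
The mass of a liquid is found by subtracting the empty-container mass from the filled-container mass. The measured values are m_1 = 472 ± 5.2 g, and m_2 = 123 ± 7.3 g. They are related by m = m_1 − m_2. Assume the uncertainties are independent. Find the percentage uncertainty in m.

Absolute uncertainties add in quadrature for a linear combination:
  (δm_1)² = 27.0;  (δm_2)² = 53.3
δm = √(80.3) = 8.96 g
m = 349 g, so δm/m = 8.96/349 = 0.0257.

2.57%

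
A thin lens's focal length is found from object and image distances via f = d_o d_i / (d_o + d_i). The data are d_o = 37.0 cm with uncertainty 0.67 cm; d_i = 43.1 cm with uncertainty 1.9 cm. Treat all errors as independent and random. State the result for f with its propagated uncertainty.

∂f/∂d_o = (d_i/(d_o+d_i))² = 0.290;  ∂f/∂d_i = (d_o/(d_o+d_i))² = 0.213
δf = √((∂f/∂d_o · δd_o)² + (∂f/∂d_i · δd_i)²) = √(0.0376 + 0.164) = 0.449 cm
f = 19.9 cm.

19.9 ± 0.449 cm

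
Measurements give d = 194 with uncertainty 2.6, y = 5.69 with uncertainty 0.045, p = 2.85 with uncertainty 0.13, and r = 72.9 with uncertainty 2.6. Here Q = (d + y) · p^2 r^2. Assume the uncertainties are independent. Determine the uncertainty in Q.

1e+06

Let u = d + y = 200. δu = √(δd² + δy²) = √(6.76 + 0.00202) = 2.60, so δu/u = 0.0130.
Q is then a monomial in u, p, r:
δQ/Q = √((δu/u)² + (2·δp/p)² + (2·δr/r)²) = √(0.000170 + 0.00832 + 0.00509) = 0.117
Q = 8.62e+06, so δQ = 0.117 × 8.62e+06 = 1e+06.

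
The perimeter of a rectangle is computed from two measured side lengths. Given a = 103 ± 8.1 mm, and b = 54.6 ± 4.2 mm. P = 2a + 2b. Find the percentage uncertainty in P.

For a sum/difference, combine absolute errors in quadrature:
  (2·δa)² = 262;  (2·δb)² = 70.6
δP = √(333) = 18.2 mm
P = 315 mm, so δP/P = 18.2/315 = 0.0579.

5.79%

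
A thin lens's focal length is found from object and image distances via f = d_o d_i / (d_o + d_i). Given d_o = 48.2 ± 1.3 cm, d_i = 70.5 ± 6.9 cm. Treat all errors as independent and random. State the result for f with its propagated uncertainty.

28.6 ± 1.23 cm

∂f/∂d_o = (d_i/(d_o+d_i))² = 0.353;  ∂f/∂d_i = (d_o/(d_o+d_i))² = 0.165
δf = √((∂f/∂d_o · δd_o)² + (∂f/∂d_i · δd_i)²) = √(0.210 + 1.29) = 1.23 cm
f = 28.6 cm.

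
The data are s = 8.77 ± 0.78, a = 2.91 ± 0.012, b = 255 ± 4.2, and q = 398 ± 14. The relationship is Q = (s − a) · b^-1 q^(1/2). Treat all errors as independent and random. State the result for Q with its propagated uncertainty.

Let u = s − a = 5.86. δu = √(δs² + δa²) = √(0.608 + 0.000144) = 0.780, so δu/u = 0.133.
Q is then a monomial in u, b, q:
δQ/Q = √((δu/u)² + (-1·δb/b)² + (½·δq/q)²) = √(0.0177 + 0.000271 + 0.000309) = 0.135
Q = 0.458, so δQ = 0.135 × 0.458 = 0.0620.

0.458 ± 0.0620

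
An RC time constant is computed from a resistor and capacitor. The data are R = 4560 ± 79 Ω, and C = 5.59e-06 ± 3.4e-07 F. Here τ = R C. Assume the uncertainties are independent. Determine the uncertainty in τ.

Products/powers → add relative errors in quadrature, weighted by exponent:
  (1·δR/R)² = (1×0.0173)² = 0.000300;  (1·δC/C)² = (1×0.0608)² = 0.00370
δτ/τ = √(0.00400) = 0.0632
τ = 0.0255 s, so δτ = 0.0632 × 0.0255 = 0.00161 s.

0.00161 s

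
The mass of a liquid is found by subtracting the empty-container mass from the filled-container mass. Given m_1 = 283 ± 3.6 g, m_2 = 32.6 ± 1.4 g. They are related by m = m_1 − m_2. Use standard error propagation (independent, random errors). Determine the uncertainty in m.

3.86 g

Sums and differences: (δm)² = Σ (cᵢ δxᵢ)².
  (δm_1)² = 13.0;  (δm_2)² = 1.96
δm = √(14.9) = 3.86 g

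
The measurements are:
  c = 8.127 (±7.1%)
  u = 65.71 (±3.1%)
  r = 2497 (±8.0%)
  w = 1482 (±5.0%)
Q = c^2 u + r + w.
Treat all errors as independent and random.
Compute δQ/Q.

0.0800

Let p = c^2·u = 4340. δp/p = √((2·δc/c)² + (1·δu/u)²) = √(0.0202 + 0.000961) = 0.145, so δp = 631.
Q = p + r + w: δQ = √(δp² + δr² + δw²) = √(3.98e+05 + 39900 + 5490) = 666
Q = 8319, so δQ/Q = 666/8319 = 0.0800.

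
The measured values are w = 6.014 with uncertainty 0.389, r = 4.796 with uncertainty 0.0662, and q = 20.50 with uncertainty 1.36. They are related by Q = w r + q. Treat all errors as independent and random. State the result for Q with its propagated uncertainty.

Let p = w·r = 28.84. δp/p = √((1·δw/w)² + (1·δr/r)²) = √(0.00418 + 0.000191) = 0.0661, so δp = 1.91.
Q = p + q: δQ = √(δp² + δq²) = √(3.64 + 1.85) = 2.34
Q = 49.34.

49.34 ± 2.34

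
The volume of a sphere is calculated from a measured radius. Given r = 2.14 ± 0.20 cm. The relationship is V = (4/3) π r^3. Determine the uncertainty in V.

V ∝ r^3, so δV/V = |3| · δr/r = 3 × 0.0935 = 0.280.
V = 41.1 cm^3, so δV = 0.280 × 41.1 = 11.5 cm^3.

11.5 cm^3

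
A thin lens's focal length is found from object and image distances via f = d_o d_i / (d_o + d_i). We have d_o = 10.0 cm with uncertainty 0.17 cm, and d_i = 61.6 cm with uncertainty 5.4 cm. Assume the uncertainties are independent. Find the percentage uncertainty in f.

∂f/∂d_o = (d_i/(d_o+d_i))² = 0.740;  ∂f/∂d_i = (d_o/(d_o+d_i))² = 0.0195
δf = √((∂f/∂d_o · δd_o)² + (∂f/∂d_i · δd_i)²) = √(0.0158 + 0.0111) = 0.164 cm
f = 8.60 cm, so δf/f = 0.164/8.60 = 0.0191.

1.91%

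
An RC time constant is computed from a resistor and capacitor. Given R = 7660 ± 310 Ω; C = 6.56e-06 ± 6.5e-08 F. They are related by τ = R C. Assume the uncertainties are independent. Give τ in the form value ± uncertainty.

Relative error in a monomial: (δτ/τ)² = Σ (nᵢ · δxᵢ/xᵢ)².
  (1·δR/R)² = (1×0.0405)² = 0.00164;  (1·δC/C)² = (1×0.00991)² = 9.82e-05
δτ/τ = √(0.00174) = 0.0417
τ = 0.0502 s, so δτ = 0.0417 × 0.0502 = 0.00209 s.

0.0502 ± 0.00209 s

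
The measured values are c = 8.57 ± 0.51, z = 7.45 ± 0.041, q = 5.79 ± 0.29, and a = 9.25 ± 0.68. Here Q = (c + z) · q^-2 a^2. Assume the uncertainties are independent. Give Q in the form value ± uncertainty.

40.9 ± 7.39

Let u = c + z = 16.0. δu = √(δc² + δz²) = √(0.260 + 0.00168) = 0.512, so δu/u = 0.0319.
Q is then a monomial in u, q, a:
δQ/Q = √((δu/u)² + (-2·δq/q)² + (2·δa/a)²) = √(0.00102 + 0.0100 + 0.0216) = 0.181
Q = 40.9, so δQ = 0.181 × 40.9 = 7.39.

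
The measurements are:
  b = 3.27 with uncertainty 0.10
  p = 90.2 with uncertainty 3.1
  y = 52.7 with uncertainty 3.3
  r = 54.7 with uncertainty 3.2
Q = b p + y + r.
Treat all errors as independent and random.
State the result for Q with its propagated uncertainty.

402 ± 14.3

Let w = b·p = 295. δw/w = √((1·δb/b)² + (1·δp/p)²) = √(0.000935 + 0.00118) = 0.0460, so δw = 13.6.
Q = w + y + r: δQ = √(δw² + δy² + δr²) = √(184 + 10.9 + 10.2) = 14.3
Q = 402.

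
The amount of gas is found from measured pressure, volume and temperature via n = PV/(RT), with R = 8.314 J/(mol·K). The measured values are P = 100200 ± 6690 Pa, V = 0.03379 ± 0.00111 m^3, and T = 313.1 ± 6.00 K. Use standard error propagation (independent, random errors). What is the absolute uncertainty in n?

0.0999 mol

Each factor contributes (exponent × relative error)² to (δn/n)²:
  (1·δP/P)² = (1×0.0668)² = 0.00446;  (1·δV/V)² = (1×0.0328)² = 0.00108;  (-1·δT/T)² = (-1×0.0192)² = 0.000367
δn/n = √(0.00590) = 0.0768
n = 1.301 mol, so δn = 0.0768 × 1.301 = 0.0999 mol.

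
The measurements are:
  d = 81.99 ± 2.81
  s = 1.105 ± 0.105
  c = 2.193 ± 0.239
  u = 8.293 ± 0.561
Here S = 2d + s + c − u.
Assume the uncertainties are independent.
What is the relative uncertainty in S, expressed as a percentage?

Sums and differences: (δS)² = Σ (cᵢ δxᵢ)².
  (2·δd)² = 31.6;  (δs)² = 0.0110;  (δc)² = 0.0571;  (δu)² = 0.315
δS = √(32.0) = 5.65
S = 159.0, so δS/S = 5.65/159.0 = 0.0356.

3.56%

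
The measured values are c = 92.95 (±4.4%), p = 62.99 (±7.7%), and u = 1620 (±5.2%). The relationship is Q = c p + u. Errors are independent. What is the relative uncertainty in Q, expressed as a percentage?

7.04%

Let w = c·p = 5855. δw/w = √((1·δc/c)² + (1·δp/p)²) = √(0.00194 + 0.00593) = 0.0887, so δw = 519.
Q = w + u: δQ = √(δw² + δu²) = √(2.7e+05 + 7100) = 526
Q = 7475, so δQ/Q = 526/7475 = 0.0704.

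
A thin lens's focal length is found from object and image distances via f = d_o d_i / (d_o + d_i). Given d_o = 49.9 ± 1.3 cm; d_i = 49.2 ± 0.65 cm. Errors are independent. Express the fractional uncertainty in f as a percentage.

∂f/∂d_o = (d_i/(d_o+d_i))² = 0.246;  ∂f/∂d_i = (d_o/(d_o+d_i))² = 0.254
δf = √((∂f/∂d_o · δd_o)² + (∂f/∂d_i · δd_i)²) = √(0.103 + 0.0272) = 0.360 cm
f = 24.8 cm, so δf/f = 0.360/24.8 = 0.0145.

1.45%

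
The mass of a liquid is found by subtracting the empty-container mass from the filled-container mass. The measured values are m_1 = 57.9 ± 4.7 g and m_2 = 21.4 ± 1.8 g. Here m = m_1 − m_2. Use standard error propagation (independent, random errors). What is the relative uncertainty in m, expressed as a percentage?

Each term contributes (cᵢ δxᵢ)² to (δm)²:
  (δm_1)² = 22.1;  (δm_2)² = 3.24
δm = √(25.3) = 5.03 g
m = 36.5 g, so δm/m = 5.03/36.5 = 0.138.

13.8%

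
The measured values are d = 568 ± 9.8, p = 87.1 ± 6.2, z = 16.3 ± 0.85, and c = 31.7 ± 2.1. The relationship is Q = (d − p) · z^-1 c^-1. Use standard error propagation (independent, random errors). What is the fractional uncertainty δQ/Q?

Let u = d − p = 481. δu = √(δd² + δp²) = √(96.0 + 38.4) = 11.6, so δu/u = 0.0241.
Q is then a monomial in u, z, c:
δQ/Q = √((δu/u)² + (-1·δz/z)² + (-1·δc/c)²) = √(0.000581 + 0.00272 + 0.00439) = 0.0877

0.0877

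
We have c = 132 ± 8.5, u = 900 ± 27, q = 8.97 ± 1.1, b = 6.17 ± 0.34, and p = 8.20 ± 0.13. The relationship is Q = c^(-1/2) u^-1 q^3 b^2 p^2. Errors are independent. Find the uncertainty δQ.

69.3

Relative error in a monomial: (δQ/Q)² = Σ (nᵢ · δxᵢ/xᵢ)².
  (−½·δc/c)² = (-0.5×0.0644)² = 0.00104;  (-1·δu/u)² = (-1×0.0300)² = 0.000900;  (3·δq/q)² = (3×0.123)² = 0.135;  (2·δb/b)² = (2×0.0551)² = 0.0121;  (2·δp/p)² = (2×0.0159)² = 0.00101
δQ/Q = √(0.150) = 0.388
Q = 179, so δQ = 0.388 × 179 = 69.3.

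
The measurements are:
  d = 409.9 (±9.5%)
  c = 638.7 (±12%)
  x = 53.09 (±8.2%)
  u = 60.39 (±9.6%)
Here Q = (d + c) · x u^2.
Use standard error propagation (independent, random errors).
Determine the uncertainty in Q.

Let w = d + c = 1049. δw = √(δd² + δc²) = √(1520 + 5870) = 86.0, so δw/w = 0.0820.
Q is then a monomial in w, x, u:
δQ/Q = √((δw/w)² + (1·δx/x)² + (2·δu/u)²) = √(0.00672 + 0.00672 + 0.0369) = 0.224
Q = 2.03e+08, so δQ = 0.224 × 2.03e+08 = 4.55e+07.

4.55e+07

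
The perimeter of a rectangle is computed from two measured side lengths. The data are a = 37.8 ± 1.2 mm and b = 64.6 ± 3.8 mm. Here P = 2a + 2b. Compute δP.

7.97 mm

P is a linear combination, so absolute uncertainties add in quadrature:
  (2·δa)² = 5.76;  (2·δb)² = 57.8
δP = √(63.5) = 7.97 mm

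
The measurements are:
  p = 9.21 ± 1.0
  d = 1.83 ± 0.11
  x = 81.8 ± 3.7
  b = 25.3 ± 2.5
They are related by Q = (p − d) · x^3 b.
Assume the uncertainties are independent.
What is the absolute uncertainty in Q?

2.21e+07

Let u = p − d = 7.38. δu = √(δp² + δd²) = √(1.00 + 0.0121) = 1.01, so δu/u = 0.136.
Q is then a monomial in u, x, b:
δQ/Q = √((δu/u)² + (3·δx/x)² + (1·δb/b)²) = √(0.0186 + 0.0184 + 0.00976) = 0.216
Q = 1.02e+08, so δQ = 0.216 × 1.02e+08 = 2.21e+07.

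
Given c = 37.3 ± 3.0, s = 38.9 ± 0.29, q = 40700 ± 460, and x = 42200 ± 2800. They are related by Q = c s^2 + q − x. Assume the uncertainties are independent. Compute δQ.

Let p = c·s^2 = 56400. δp/p = √((1·δc/c)² + (2·δs/s)²) = √(0.00647 + 0.000222) = 0.0818, so δp = 4620.
Q = p + q − x: δQ = √(δp² + δq² + δx²) = √(2.13e+07 + 2.12e+05 + 7.84e+06) = 5420

5420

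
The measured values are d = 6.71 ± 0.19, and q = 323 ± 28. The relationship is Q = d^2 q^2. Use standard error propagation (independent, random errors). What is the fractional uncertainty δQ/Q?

Each factor contributes (exponent × relative error)² to (δQ/Q)²:
  (2·δd/d)² = (2×0.0283)² = 0.00321;  (2·δq/q)² = (2×0.0867)² = 0.0301
δQ/Q = √(0.0333) = 0.182

0.182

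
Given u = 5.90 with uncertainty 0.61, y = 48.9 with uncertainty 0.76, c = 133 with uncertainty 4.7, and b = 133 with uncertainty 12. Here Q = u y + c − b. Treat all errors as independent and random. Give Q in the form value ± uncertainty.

Let p = u·y = 289. δp/p = √((1·δu/u)² + (1·δy/y)²) = √(0.0107 + 0.000242) = 0.105, so δp = 30.2.
Q = p + c − b: δQ = √(δp² + δc² + δb²) = √(910 + 22.1 + 144) = 32.8
Q = 289.

289 ± 32.8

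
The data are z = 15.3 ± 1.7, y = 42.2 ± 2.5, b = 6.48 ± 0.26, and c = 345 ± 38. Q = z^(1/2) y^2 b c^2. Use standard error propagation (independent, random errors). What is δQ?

1.39e+09

Since Q is a product/quotient, work with relative uncertainties:
  (½·δz/z)² = (0.5×0.111)² = 0.00309;  (2·δy/y)² = (2×0.0592)² = 0.0140;  (1·δb/b)² = (1×0.0401)² = 0.00161;  (2·δc/c)² = (2×0.110)² = 0.0485
δQ/Q = √(0.0673) = 0.259
Q = 5.37e+09, so δQ = 0.259 × 5.37e+09 = 1.39e+09.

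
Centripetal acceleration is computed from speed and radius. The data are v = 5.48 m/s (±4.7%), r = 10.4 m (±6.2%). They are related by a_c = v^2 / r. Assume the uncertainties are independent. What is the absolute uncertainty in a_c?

a_c is a product of powers, so relative uncertainties combine in quadrature:
  (2·δv/v)² = (2×0.0470)² = 0.00884;  (-1·δr/r)² = (-1×0.0620)² = 0.00384
δa_c/a_c = √(0.0127) = 0.113
a_c = 2.89 m/s^2, so δa_c = 0.113 × 2.89 = 0.325 m/s^2.

0.325 m/s^2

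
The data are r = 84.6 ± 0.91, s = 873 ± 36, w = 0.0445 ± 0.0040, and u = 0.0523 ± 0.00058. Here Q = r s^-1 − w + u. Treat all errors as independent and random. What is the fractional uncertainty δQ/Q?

0.0552

Let p = r·s^-1 = 0.0969. δp/p = √((1·δr/r)² + (-1·δs/s)²) = √(0.000116 + 0.00170) = 0.0426, so δp = 0.00413.
Q = p − w + u: δQ = √(δp² + δw² + δu²) = √(1.71e-05 + 1.6e-05 + 3.36e-07) = 0.00578
Q = 0.105, so δQ/Q = 0.00578/0.105 = 0.0552.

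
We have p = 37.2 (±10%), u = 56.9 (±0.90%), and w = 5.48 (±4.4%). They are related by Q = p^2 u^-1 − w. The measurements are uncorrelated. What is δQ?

4.88

Let h = p^2·u^-1 = 24.3. δh/h = √((2·δp/p)² + (-1·δu/u)²) = √(0.0400 + 8.1e-05) = 0.200, so δh = 4.87.
Q = h − w: δQ = √(δh² + δw²) = √(23.7 + 0.0581) = 4.88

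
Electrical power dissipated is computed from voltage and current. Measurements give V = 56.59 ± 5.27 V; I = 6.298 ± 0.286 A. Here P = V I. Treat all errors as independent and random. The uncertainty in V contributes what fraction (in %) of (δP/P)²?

80.8%

(δP/P)² = (1·δV/V)² + (1·δI/I)²
  V term: (1×0.0931)² = 0.00867
  I term: (1×0.0454)² = 0.00206
Total = 0.0107. Share from V = 0.00867/0.0107 = 0.808.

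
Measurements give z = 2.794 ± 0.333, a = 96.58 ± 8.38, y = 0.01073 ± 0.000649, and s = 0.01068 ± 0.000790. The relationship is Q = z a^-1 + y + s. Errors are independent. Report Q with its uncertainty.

0.05034 ± 0.00439

Let p = z·a^-1 = 0.02893. δp/p = √((1·δz/z)² + (-1·δa/a)²) = √(0.0142 + 0.00753) = 0.147, so δp = 0.00426.
Q = p + y + s: δQ = √(δp² + δy² + δs²) = √(1.82e-05 + 4.21e-07 + 6.24e-07) = 0.00439
Q = 0.05034.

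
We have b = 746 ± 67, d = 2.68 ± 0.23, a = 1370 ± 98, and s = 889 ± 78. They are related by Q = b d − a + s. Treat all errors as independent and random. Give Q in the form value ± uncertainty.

Let p = b·d = 2000. δp/p = √((1·δb/b)² + (1·δd/d)²) = √(0.00807 + 0.00737) = 0.124, so δp = 248.
Q = p − a + s: δQ = √(δp² + δa² + δs²) = √(61700 + 9600 + 6080) = 278
Q = 1520.

1520 ± 278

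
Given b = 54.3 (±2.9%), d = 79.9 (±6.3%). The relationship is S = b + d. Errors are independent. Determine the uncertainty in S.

5.27

Each term contributes (cᵢ δxᵢ)² to (δS)²:
  (δb)² = 2.48;  (δd)² = 25.3
δS = √(27.8) = 5.27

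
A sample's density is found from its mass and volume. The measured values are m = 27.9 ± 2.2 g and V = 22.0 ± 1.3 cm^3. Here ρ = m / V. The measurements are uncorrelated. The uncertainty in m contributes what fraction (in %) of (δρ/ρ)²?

(δρ/ρ)² = (1·δm/m)² + (-1·δV/V)²
  m term: (1×0.0789)² = 0.00622
  V term: (-1×0.0591)² = 0.00349
Total = 0.00971. Share from m = 0.00622/0.00971 = 0.640.

64.0%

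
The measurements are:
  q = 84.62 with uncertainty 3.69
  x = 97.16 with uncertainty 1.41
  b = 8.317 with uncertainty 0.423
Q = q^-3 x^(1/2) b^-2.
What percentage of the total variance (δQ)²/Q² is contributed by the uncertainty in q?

62.2%

(δQ/Q)² = (-3·δq/q)² + (½·δx/x)² + (-2·δb/b)²
  q term: (-3×0.0436)² = 0.0171
  x term: (0.5×0.0145)² = 5.27e-05
  b term: (-2×0.0509)² = 0.0103
Total = 0.0275. Share from q = 0.0171/0.0275 = 0.622.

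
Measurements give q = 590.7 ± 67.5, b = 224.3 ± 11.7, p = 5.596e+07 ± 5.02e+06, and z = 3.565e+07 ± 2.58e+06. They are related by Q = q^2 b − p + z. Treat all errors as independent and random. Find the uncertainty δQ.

1.92e+07

Let w = q^2·b = 7.826e+07. δw/w = √((2·δq/q)² + (1·δb/b)²) = √(0.0522 + 0.00272) = 0.234, so δw = 1.83e+07.
Q = w − p + z: δQ = √(δw² + δp² + δz²) = √(3.37e+14 + 2.52e+13 + 6.66e+12) = 1.92e+07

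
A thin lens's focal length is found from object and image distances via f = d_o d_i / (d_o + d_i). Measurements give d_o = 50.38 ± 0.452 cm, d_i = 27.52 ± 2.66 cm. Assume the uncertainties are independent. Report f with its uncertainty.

∂f/∂d_o = (d_i/(d_o+d_i))² = 0.125;  ∂f/∂d_i = (d_o/(d_o+d_i))² = 0.418
δf = √((∂f/∂d_o · δd_o)² + (∂f/∂d_i · δd_i)²) = √(0.00318 + 1.24) = 1.11 cm
f = 17.80 cm.

17.80 ± 1.11 cm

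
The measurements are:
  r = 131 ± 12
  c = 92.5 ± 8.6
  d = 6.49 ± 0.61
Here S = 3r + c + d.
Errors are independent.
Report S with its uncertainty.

492 ± 37.0

Each term contributes (cᵢ δxᵢ)² to (δS)²:
  (3·δr)² = 1300;  (δc)² = 74.0;  (δd)² = 0.372
δS = √(1370) = 37.0
S = 492.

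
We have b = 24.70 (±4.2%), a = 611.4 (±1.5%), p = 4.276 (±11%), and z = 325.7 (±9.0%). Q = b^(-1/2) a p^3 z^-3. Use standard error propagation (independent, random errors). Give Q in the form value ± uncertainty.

Each factor contributes (exponent × relative error)² to (δQ/Q)²:
  (−½·δb/b)² = (-0.5×0.0420)² = 0.000441;  (1·δa/a)² = (1×0.0150)² = 0.000225;  (3·δp/p)² = (3×0.110)² = 0.109;  (-3·δz/z)² = (-3×0.0900)² = 0.0729
δQ/Q = √(0.182) = 0.427
Q = 0.0002784, so δQ = 0.427 × 0.0002784 = 0.000119.

0.0002784 ± 0.000119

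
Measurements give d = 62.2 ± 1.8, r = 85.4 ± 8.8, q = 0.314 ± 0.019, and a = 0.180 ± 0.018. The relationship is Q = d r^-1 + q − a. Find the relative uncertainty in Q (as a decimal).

0.0954

Let p = d·r^-1 = 0.728. δp/p = √((1·δd/d)² + (-1·δr/r)²) = √(0.000837 + 0.0106) = 0.107, so δp = 0.0780.
Q = p + q − a: δQ = √(δp² + δq² + δa²) = √(0.00608 + 0.000361 + 0.000324) = 0.0822
Q = 0.862, so δQ/Q = 0.0822/0.862 = 0.0954.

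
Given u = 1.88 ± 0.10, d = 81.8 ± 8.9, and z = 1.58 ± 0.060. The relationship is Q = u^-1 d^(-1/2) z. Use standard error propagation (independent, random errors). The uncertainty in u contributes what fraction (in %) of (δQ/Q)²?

(δQ/Q)² = (-1·δu/u)² + (−½·δd/d)² + (1·δz/z)²
  u term: (-1×0.0532)² = 0.00283
  d term: (-0.5×0.109)² = 0.00296
  z term: (1×0.0380)² = 0.00144
Total = 0.00723. Share from u = 0.00283/0.00723 = 0.391.

39.1%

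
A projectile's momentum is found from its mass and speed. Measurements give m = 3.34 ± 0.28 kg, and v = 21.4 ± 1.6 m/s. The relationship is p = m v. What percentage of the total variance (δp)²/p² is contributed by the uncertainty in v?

44.3%

(δp/p)² = (1·δm/m)² + (1·δv/v)²
  m term: (1×0.0838)² = 0.00703
  v term: (1×0.0748)² = 0.00559
Total = 0.0126. Share from v = 0.00559/0.0126 = 0.443.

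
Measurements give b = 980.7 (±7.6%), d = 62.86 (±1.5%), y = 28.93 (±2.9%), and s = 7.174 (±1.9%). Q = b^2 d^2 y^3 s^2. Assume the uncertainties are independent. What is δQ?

Since Q is a product/quotient, work with relative uncertainties:
  (2·δb/b)² = (2×0.0760)² = 0.0231;  (2·δd/d)² = (2×0.0150)² = 0.000900;  (3·δy/y)² = (3×0.0290)² = 0.00757;  (2·δs/s)² = (2×0.0190)² = 0.00144
δQ/Q = √(0.0330) = 0.182
Q = 4.736e+15, so δQ = 0.182 × 4.736e+15 = 8.61e+14.

8.61e+14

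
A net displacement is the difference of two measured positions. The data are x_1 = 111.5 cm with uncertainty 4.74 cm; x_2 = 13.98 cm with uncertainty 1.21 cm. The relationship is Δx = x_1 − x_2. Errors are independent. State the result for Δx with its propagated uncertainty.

97.52 ± 4.89 cm

Each term contributes (cᵢ δxᵢ)² to (δΔx)²:
  (δx_1)² = 22.5;  (δx_2)² = 1.46
δΔx = √(23.9) = 4.89 cm
Δx = 97.52 cm.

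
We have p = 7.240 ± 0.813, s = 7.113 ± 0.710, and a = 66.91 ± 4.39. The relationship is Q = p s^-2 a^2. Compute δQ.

169

Relative error in a monomial: (δQ/Q)² = Σ (nᵢ · δxᵢ/xᵢ)².
  (1·δp/p)² = (1×0.112)² = 0.0126;  (-2·δs/s)² = (-2×0.0998)² = 0.0399;  (2·δa/a)² = (2×0.0656)² = 0.0172
δQ/Q = √(0.0697) = 0.264
Q = 640.6, so δQ = 0.264 × 640.6 = 169.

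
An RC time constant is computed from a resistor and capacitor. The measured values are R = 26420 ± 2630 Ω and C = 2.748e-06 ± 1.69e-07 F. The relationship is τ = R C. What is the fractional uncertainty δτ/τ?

τ is a product of powers, so relative uncertainties combine in quadrature:
  (1·δR/R)² = (1×0.0995)² = 0.00991;  (1·δC/C)² = (1×0.0615)² = 0.00378
δτ/τ = √(0.0137) = 0.117

0.117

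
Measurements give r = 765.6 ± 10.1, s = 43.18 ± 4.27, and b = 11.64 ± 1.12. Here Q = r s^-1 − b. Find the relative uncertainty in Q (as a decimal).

Let p = r·s^-1 = 17.73. δp/p = √((1·δr/r)² + (-1·δs/s)²) = √(0.000174 + 0.00978) = 0.0998, so δp = 1.77.
Q = p − b: δQ = √(δp² + δb²) = √(3.13 + 1.25) = 2.09
Q = 6.090, so δQ/Q = 2.09/6.090 = 0.344.

0.344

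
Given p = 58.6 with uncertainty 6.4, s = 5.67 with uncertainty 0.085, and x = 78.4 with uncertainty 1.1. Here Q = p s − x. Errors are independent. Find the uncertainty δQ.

Let w = p·s = 332. δw/w = √((1·δp/p)² + (1·δs/s)²) = √(0.0119 + 0.000225) = 0.110, so δw = 36.6.
Q = w − x: δQ = √(δw² + δx²) = √(1340 + 1.21) = 36.6

36.6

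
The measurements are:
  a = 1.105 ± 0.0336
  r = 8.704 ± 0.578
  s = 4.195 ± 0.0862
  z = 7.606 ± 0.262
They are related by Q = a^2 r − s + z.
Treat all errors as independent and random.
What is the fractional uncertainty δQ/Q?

0.0709

Let p = a^2·r = 10.63. δp/p = √((2·δa/a)² + (1·δr/r)²) = √(0.00370 + 0.00441) = 0.0900, so δp = 0.957.
Q = p − s + z: δQ = √(δp² + δs² + δz²) = √(0.916 + 0.00743 + 0.0686) = 0.996
Q = 14.04, so δQ/Q = 0.996/14.04 = 0.0709.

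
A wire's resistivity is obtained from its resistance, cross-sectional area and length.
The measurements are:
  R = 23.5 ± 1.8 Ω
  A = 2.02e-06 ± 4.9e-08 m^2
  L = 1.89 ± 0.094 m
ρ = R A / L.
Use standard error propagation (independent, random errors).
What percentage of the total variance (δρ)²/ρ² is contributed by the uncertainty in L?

(δρ/ρ)² = (1·δR/R)² + (1·δA/A)² + (-1·δL/L)²
  R term: (1×0.0766)² = 0.00587
  A term: (1×0.0243)² = 0.000588
  L term: (-1×0.0497)² = 0.00247
Total = 0.00893. Share from L = 0.00247/0.00893 = 0.277.

27.7%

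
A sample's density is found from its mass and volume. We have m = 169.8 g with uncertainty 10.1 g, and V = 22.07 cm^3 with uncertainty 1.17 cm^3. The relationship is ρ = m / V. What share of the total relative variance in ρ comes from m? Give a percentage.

55.7%

(δρ/ρ)² = (1·δm/m)² + (-1·δV/V)²
  m term: (1×0.0595)² = 0.00354
  V term: (-1×0.0530)² = 0.00281
Total = 0.00635. Share from m = 0.00354/0.00635 = 0.557.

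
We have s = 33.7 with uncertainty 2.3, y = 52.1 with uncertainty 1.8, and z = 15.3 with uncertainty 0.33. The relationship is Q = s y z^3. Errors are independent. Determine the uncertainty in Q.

For a monomial Q ∝ s, y, z^3, fractional errors add in quadrature:
  (1·δs/s)² = (1×0.0682)² = 0.00466;  (1·δy/y)² = (1×0.0345)² = 0.00119;  (3·δz/z)² = (3×0.0216)² = 0.00419
δQ/Q = √(0.0100) = 0.100
Q = 6.29e+06, so δQ = 0.100 × 6.29e+06 = 6.3e+05.

6.3e+05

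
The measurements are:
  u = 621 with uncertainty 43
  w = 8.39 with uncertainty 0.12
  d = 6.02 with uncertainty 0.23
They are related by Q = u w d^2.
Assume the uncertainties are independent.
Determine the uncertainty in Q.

Each factor contributes (exponent × relative error)² to (δQ/Q)²:
  (1·δu/u)² = (1×0.0692)² = 0.00479;  (1·δw/w)² = (1×0.0143)² = 0.000205;  (2·δd/d)² = (2×0.0382)² = 0.00584
δQ/Q = √(0.0108) = 0.104
Q = 1.89e+05, so δQ = 0.104 × 1.89e+05 = 19700.

19700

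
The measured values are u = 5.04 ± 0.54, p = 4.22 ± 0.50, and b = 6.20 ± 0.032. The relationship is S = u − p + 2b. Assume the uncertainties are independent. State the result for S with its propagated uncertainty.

13.2 ± 0.739

Sums and differences: (δS)² = Σ (cᵢ δxᵢ)².
  (δu)² = 0.292;  (δp)² = 0.250;  (2·δb)² = 0.00410
δS = √(0.546) = 0.739
S = 13.2.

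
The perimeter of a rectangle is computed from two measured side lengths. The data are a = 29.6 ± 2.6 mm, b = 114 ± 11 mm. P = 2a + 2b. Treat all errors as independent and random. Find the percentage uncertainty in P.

7.87%

For a sum/difference, combine absolute errors in quadrature:
  (2·δa)² = 27.0;  (2·δb)² = 484
δP = √(511) = 22.6 mm
P = 287 mm, so δP/P = 22.6/287 = 0.0787.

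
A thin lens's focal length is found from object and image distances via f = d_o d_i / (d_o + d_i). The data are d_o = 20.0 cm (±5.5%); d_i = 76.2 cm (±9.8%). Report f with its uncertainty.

15.8 ± 0.762 cm

∂f/∂d_o = (d_i/(d_o+d_i))² = 0.627;  ∂f/∂d_i = (d_o/(d_o+d_i))² = 0.0432
δf = √((∂f/∂d_o · δd_o)² + (∂f/∂d_i · δd_i)²) = √(0.476 + 0.104) = 0.762 cm
f = 15.8 cm.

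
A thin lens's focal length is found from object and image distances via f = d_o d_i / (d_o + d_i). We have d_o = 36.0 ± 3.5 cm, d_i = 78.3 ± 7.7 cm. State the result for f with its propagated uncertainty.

∂f/∂d_o = (d_i/(d_o+d_i))² = 0.469;  ∂f/∂d_i = (d_o/(d_o+d_i))² = 0.0992
δf = √((∂f/∂d_o · δd_o)² + (∂f/∂d_i · δd_i)²) = √(2.70 + 0.583) = 1.81 cm
f = 24.7 cm.

24.7 ± 1.81 cm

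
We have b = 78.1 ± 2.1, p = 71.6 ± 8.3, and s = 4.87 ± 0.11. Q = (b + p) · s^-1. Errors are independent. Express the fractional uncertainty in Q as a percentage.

Let u = b + p = 150. δu = √(δb² + δp²) = √(4.41 + 68.9) = 8.56, so δu/u = 0.0572.
Q is then a monomial in u, s:
δQ/Q = √((δu/u)² + (-1·δs/s)²) = √(0.00327 + 0.000510) = 0.0615

6.15%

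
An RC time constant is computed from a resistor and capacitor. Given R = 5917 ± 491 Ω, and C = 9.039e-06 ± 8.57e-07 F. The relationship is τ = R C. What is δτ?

Each factor contributes (exponent × relative error)² to (δτ/τ)²:
  (1·δR/R)² = (1×0.0830)² = 0.00689;  (1·δC/C)² = (1×0.0948)² = 0.00899
δτ/τ = √(0.0159) = 0.126
τ = 0.05348 s, so δτ = 0.126 × 0.05348 = 0.00674 s.

0.00674 s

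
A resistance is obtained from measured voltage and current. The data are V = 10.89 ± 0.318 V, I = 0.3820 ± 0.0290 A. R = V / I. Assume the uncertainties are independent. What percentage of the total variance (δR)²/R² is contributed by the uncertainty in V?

12.9%

(δR/R)² = (1·δV/V)² + (-1·δI/I)²
  V term: (1×0.0292)² = 0.000853
  I term: (-1×0.0759)² = 0.00576
Total = 0.00662. Share from V = 0.000853/0.00662 = 0.129.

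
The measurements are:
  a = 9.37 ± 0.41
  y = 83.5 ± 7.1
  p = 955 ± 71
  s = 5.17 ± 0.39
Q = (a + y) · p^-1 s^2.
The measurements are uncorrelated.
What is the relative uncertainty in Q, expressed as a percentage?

18.5%

Let u = a + y = 92.9. δu = √(δa² + δy²) = √(0.168 + 50.4) = 7.11, so δu/u = 0.0766.
Q is then a monomial in u, p, s:
δQ/Q = √((δu/u)² + (-1·δp/p)² + (2·δs/s)²) = √(0.00586 + 0.00553 + 0.0228) = 0.185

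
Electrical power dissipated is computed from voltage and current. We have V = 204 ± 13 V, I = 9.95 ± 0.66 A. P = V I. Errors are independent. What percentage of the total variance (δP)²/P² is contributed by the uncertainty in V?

(δP/P)² = (1·δV/V)² + (1·δI/I)²
  V term: (1×0.0637)² = 0.00406
  I term: (1×0.0663)² = 0.00440
Total = 0.00846. Share from V = 0.00406/0.00846 = 0.480.

48.0%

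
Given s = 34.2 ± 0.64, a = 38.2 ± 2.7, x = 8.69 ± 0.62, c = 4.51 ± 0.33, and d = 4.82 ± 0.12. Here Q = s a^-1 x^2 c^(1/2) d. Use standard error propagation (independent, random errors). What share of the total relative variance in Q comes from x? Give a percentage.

73.6%

(δQ/Q)² = (1·δs/s)² + (-1·δa/a)² + (2·δx/x)² + (½·δc/c)² + (1·δd/d)²
  s term: (1×0.0187)² = 0.000350
  a term: (-1×0.0707)² = 0.00500
  x term: (2×0.0713)² = 0.0204
  c term: (0.5×0.0732)² = 0.00134
  d term: (1×0.0249)² = 0.000620
Total = 0.0277. Share from x = 0.0204/0.0277 = 0.736.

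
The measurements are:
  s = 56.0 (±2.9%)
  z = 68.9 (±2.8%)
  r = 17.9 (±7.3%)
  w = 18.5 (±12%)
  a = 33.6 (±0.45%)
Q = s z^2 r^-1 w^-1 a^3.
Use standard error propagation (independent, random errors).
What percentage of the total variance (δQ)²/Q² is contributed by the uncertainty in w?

60.3%

(δQ/Q)² = (1·δs/s)² + (2·δz/z)² + (-1·δr/r)² + (-1·δw/w)² + (3·δa/a)²
  s term: (1×0.0290)² = 0.000841
  z term: (2×0.0280)² = 0.00314
  r term: (-1×0.0730)² = 0.00533
  w term: (-1×0.120)² = 0.0144
  a term: (3×0.00450)² = 0.000182
Total = 0.0239. Share from w = 0.0144/0.0239 = 0.603.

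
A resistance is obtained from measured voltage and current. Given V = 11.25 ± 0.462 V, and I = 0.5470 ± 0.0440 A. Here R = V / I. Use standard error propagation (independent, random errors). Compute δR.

1.86 Ω

Since R is a product/quotient, work with relative uncertainties:
  (1·δV/V)² = (1×0.0411)² = 0.00169;  (-1·δI/I)² = (-1×0.0804)² = 0.00647
δR/R = √(0.00816) = 0.0903
R = 20.57 Ω, so δR = 0.0903 × 20.57 = 1.86 Ω.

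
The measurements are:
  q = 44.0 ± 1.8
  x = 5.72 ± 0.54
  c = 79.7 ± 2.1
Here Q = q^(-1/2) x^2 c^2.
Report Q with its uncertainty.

31300 ± 6180

Each factor contributes (exponent × relative error)² to (δQ/Q)²:
  (−½·δq/q)² = (-0.5×0.0409)² = 0.000418;  (2·δx/x)² = (2×0.0944)² = 0.0356;  (2·δc/c)² = (2×0.0263)² = 0.00278
δQ/Q = √(0.0388) = 0.197
Q = 31300, so δQ = 0.197 × 31300 = 6180.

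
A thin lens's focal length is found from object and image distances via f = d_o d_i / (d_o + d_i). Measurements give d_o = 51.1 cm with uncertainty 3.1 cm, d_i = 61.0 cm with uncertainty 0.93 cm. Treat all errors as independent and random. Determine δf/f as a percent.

∂f/∂d_o = (d_i/(d_o+d_i))² = 0.296;  ∂f/∂d_i = (d_o/(d_o+d_i))² = 0.208
δf = √((∂f/∂d_o · δd_o)² + (∂f/∂d_i · δd_i)²) = √(0.843 + 0.0373) = 0.938 cm
f = 27.8 cm, so δf/f = 0.938/27.8 = 0.0337.

3.37%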